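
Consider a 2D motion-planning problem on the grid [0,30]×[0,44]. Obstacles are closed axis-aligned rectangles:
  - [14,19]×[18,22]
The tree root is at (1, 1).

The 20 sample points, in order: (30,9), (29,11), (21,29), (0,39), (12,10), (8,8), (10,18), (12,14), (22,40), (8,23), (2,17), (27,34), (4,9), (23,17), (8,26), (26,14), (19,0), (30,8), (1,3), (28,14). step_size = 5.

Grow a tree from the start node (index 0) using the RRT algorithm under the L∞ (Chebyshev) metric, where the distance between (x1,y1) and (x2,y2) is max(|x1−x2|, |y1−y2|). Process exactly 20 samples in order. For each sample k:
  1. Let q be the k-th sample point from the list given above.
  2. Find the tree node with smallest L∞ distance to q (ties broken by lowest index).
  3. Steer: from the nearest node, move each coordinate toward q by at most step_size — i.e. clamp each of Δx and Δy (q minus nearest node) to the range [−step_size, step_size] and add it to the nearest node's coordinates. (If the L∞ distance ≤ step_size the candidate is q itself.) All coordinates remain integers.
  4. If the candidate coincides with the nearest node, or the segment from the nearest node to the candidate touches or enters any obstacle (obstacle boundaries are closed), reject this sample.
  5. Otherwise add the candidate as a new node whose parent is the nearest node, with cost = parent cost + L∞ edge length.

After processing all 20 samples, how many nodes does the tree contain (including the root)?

1. q=(30,9) nearest=0 d=29 new=(6,6) → add node 1 parent=0 cost=5
2. q=(29,11) nearest=1 d=23 new=(11,11) → add node 2 parent=1 cost=10
3. q=(21,29) nearest=2 d=18 new=(16,16) → add node 3 parent=2 cost=15
4. q=(0,39) nearest=3 d=23 new=(11,21) → blocked by [14,19]×[18,22], reject
5. q=(12,10) nearest=2 d=1 new=(12,10) → add node 4 parent=2 cost=11
6. q=(8,8) nearest=1 d=2 new=(8,8) → add node 5 parent=1 cost=7
7. q=(10,18) nearest=3 d=6 new=(11,18) → add node 6 parent=3 cost=20
8. q=(12,14) nearest=2 d=3 new=(12,14) → add node 7 parent=2 cost=13
9. q=(22,40) nearest=6 d=22 new=(16,23) → blocked by [14,19]×[18,22], reject
10. q=(8,23) nearest=6 d=5 new=(8,23) → add node 8 parent=6 cost=25
11. q=(2,17) nearest=8 d=6 new=(3,18) → add node 9 parent=8 cost=30
12. q=(27,34) nearest=6 d=16 new=(16,23) → blocked by [14,19]×[18,22], reject
13. q=(4,9) nearest=1 d=3 new=(4,9) → add node 10 parent=1 cost=8
14. q=(23,17) nearest=3 d=7 new=(21,17) → add node 11 parent=3 cost=20
15. q=(8,26) nearest=8 d=3 new=(8,26) → add node 12 parent=8 cost=28
16. q=(26,14) nearest=11 d=5 new=(26,14) → add node 13 parent=11 cost=25
17. q=(19,0) nearest=4 d=10 new=(17,5) → add node 14 parent=4 cost=16
18. q=(30,8) nearest=13 d=6 new=(30,9) → add node 15 parent=13 cost=30
19. q=(1,3) nearest=0 d=2 new=(1,3) → add node 16 parent=0 cost=2
20. q=(28,14) nearest=13 d=2 new=(28,14) → add node 17 parent=13 cost=27

Node count: 18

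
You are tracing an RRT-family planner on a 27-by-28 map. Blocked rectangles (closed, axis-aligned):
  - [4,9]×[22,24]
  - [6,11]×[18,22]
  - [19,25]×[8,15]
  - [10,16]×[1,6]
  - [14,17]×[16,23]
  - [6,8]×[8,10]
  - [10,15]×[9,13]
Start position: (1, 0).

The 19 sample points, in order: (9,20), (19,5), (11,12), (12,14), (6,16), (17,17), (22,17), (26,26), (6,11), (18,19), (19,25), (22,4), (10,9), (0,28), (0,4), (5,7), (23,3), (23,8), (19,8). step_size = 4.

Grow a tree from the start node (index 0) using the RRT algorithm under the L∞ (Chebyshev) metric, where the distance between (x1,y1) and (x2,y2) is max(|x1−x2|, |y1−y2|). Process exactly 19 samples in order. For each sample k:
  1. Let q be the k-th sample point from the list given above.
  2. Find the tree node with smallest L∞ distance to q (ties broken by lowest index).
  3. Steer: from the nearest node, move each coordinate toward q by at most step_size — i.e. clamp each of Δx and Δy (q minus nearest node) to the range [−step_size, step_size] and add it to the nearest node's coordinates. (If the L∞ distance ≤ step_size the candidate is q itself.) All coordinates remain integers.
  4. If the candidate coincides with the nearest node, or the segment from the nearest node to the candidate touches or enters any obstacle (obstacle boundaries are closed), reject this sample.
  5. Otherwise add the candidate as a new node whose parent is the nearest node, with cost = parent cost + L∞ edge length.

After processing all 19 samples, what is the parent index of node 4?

Parent of node 4: 1

1. q=(9,20) nearest=0 d=20 new=(5,4) → add node 1 parent=0 cost=4
2. q=(19,5) nearest=1 d=14 new=(9,5) → add node 2 parent=1 cost=8
3. q=(11,12) nearest=2 d=7 new=(11,9) → blocked by [10,15]×[9,13], reject
4. q=(12,14) nearest=2 d=9 new=(12,9) → blocked by [10,15]×[9,13], reject
5. q=(6,16) nearest=2 d=11 new=(6,9) → blocked by [6,8]×[8,10], reject
6. q=(17,17) nearest=2 d=12 new=(13,9) → blocked by [10,16]×[1,6], reject
7. q=(22,17) nearest=2 d=13 new=(13,9) → blocked by [10,16]×[1,6], reject
8. q=(26,26) nearest=2 d=21 new=(13,9) → blocked by [10,16]×[1,6], reject
9. q=(6,11) nearest=2 d=6 new=(6,9) → blocked by [6,8]×[8,10], reject
10. q=(18,19) nearest=2 d=14 new=(13,9) → blocked by [10,16]×[1,6], reject
11. q=(19,25) nearest=2 d=20 new=(13,9) → blocked by [10,16]×[1,6], reject
12. q=(22,4) nearest=2 d=13 new=(13,4) → blocked by [10,16]×[1,6], reject
13. q=(10,9) nearest=2 d=4 new=(10,9) → blocked by [10,15]×[9,13], reject
14. q=(0,28) nearest=2 d=23 new=(5,9) → blocked by [6,8]×[8,10], reject
15. q=(0,4) nearest=0 d=4 new=(0,4) → add node 3 parent=0 cost=4
16. q=(5,7) nearest=1 d=3 new=(5,7) → add node 4 parent=1 cost=7
17. q=(23,3) nearest=2 d=14 new=(13,3) → blocked by [10,16]×[1,6], reject
18. q=(23,8) nearest=2 d=14 new=(13,8) → blocked by [10,16]×[1,6], reject
19. q=(19,8) nearest=2 d=10 new=(13,8) → blocked by [10,16]×[1,6], reject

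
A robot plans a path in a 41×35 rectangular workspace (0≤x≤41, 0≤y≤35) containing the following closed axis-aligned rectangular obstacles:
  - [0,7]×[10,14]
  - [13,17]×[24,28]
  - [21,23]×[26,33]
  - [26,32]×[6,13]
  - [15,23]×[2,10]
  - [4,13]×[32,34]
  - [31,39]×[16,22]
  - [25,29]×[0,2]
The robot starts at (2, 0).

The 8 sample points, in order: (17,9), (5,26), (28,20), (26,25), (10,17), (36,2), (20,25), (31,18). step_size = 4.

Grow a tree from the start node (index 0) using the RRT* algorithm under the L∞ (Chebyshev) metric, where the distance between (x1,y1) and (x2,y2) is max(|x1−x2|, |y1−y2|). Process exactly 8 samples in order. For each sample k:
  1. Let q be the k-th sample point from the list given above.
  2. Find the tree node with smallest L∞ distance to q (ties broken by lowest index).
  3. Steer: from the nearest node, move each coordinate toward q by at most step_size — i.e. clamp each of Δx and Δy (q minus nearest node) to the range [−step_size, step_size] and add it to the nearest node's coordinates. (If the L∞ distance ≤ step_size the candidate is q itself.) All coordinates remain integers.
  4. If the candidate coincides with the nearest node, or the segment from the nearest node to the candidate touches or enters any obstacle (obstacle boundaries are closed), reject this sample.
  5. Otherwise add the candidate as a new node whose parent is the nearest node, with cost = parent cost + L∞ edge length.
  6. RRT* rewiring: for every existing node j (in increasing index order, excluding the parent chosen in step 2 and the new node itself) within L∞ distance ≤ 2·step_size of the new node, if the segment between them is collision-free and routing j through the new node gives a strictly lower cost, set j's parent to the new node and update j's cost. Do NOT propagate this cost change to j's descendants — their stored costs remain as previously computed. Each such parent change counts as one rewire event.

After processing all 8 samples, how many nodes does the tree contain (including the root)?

Node count: 8

1. q=(17,9) nearest=0 d=15 new=(6,4) → add node 1 parent=0 cost=4
2. q=(5,26) nearest=1 d=22 new=(5,8) → add node 2 parent=1 cost=8
3. q=(28,20) nearest=1 d=22 new=(10,8) → add node 3 parent=1 cost=8
4. q=(26,25) nearest=3 d=17 new=(14,12) → add node 4 parent=3 cost=12
5. q=(10,17) nearest=4 d=5 new=(10,16) → add node 5 parent=4 cost=16
6. q=(36,2) nearest=4 d=22 new=(18,8) → blocked by [15,23]×[2,10], reject
7. q=(20,25) nearest=5 d=10 new=(14,20) → add node 6 parent=5 cost=20
8. q=(31,18) nearest=4 d=17 new=(18,16) → add node 7 parent=4 cost=16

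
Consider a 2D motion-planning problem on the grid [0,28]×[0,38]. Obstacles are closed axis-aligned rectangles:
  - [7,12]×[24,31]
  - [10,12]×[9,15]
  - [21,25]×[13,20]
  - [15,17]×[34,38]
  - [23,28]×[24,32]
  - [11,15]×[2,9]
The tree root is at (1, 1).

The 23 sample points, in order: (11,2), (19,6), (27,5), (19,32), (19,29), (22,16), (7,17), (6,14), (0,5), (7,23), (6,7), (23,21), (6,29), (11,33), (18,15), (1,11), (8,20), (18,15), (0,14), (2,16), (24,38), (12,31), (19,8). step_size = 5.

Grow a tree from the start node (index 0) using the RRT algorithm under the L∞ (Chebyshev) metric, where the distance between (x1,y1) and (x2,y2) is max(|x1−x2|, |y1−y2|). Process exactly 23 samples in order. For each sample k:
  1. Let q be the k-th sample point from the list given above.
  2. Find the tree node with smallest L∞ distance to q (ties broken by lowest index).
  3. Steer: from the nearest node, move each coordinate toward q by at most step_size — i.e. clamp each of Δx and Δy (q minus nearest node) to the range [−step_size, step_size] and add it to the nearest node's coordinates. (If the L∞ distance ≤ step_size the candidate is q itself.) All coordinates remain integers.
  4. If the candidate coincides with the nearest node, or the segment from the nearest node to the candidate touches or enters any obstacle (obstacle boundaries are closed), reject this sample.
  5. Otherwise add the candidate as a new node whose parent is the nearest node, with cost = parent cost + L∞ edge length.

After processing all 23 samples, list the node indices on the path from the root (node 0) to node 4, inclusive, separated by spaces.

Path: 0 4

1. q=(11,2) nearest=0 d=10 new=(6,2) → add node 1 parent=0 cost=5
2. q=(19,6) nearest=1 d=13 new=(11,6) → blocked by [11,15]×[2,9], reject
3. q=(27,5) nearest=1 d=21 new=(11,5) → blocked by [11,15]×[2,9], reject
4. q=(19,32) nearest=1 d=30 new=(11,7) → blocked by [11,15]×[2,9], reject
5. q=(19,29) nearest=1 d=27 new=(11,7) → blocked by [11,15]×[2,9], reject
6. q=(22,16) nearest=1 d=16 new=(11,7) → blocked by [11,15]×[2,9], reject
7. q=(7,17) nearest=1 d=15 new=(7,7) → add node 2 parent=1 cost=10
8. q=(6,14) nearest=2 d=7 new=(6,12) → add node 3 parent=2 cost=15
9. q=(0,5) nearest=0 d=4 new=(0,5) → add node 4 parent=0 cost=4
10. q=(7,23) nearest=3 d=11 new=(7,17) → add node 5 parent=3 cost=20
11. q=(6,7) nearest=2 d=1 new=(6,7) → add node 6 parent=2 cost=11
12. q=(23,21) nearest=2 d=16 new=(12,12) → blocked by [10,12]×[9,15], reject
13. q=(6,29) nearest=5 d=12 new=(6,22) → add node 7 parent=5 cost=25
14. q=(11,33) nearest=7 d=11 new=(11,27) → blocked by [7,12]×[24,31], reject
15. q=(18,15) nearest=2 d=11 new=(12,12) → blocked by [10,12]×[9,15], reject
16. q=(1,11) nearest=3 d=5 new=(1,11) → add node 8 parent=3 cost=20
17. q=(8,20) nearest=7 d=2 new=(8,20) → add node 9 parent=7 cost=27
18. q=(18,15) nearest=9 d=10 new=(13,15) → add node 10 parent=9 cost=32
19. q=(0,14) nearest=8 d=3 new=(0,14) → add node 11 parent=8 cost=23
20. q=(2,16) nearest=11 d=2 new=(2,16) → add node 12 parent=11 cost=25
21. q=(24,38) nearest=7 d=18 new=(11,27) → blocked by [7,12]×[24,31], reject
22. q=(12,31) nearest=7 d=9 new=(11,27) → blocked by [7,12]×[24,31], reject
23. q=(19,8) nearest=10 d=7 new=(18,10) → add node 13 parent=10 cost=37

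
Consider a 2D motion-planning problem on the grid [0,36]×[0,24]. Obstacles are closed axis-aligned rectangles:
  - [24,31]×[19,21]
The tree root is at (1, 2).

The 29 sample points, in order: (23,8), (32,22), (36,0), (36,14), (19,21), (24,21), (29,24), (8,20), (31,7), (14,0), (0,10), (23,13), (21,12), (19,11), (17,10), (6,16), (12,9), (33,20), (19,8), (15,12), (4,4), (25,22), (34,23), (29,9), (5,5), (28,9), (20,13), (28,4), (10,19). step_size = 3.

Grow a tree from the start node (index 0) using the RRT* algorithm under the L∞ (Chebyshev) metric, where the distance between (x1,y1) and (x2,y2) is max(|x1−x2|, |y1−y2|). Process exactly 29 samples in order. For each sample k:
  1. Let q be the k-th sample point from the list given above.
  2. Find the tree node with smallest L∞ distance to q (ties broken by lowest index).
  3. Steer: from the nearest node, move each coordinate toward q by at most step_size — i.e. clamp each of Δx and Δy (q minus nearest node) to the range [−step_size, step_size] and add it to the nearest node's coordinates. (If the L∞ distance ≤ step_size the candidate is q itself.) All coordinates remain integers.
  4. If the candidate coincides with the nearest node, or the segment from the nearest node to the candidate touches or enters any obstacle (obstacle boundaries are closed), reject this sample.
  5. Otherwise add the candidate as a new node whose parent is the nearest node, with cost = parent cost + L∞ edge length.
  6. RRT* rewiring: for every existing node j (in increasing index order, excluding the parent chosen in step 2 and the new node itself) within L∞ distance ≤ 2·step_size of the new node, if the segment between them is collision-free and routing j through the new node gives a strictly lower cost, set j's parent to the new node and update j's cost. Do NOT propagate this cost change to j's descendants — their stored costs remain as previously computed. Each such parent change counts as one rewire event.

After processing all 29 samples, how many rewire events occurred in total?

1. q=(23,8) nearest=0 d=22 new=(4,5) → add node 1 parent=0 cost=3
2. q=(32,22) nearest=1 d=28 new=(7,8) → add node 2 parent=1 cost=6
3. q=(36,0) nearest=2 d=29 new=(10,5) → add node 3 parent=2 cost=9
4. q=(36,14) nearest=3 d=26 new=(13,8) → add node 4 parent=3 cost=12
5. q=(19,21) nearest=2 d=13 new=(10,11) → add node 5 parent=2 cost=9
6. q=(24,21) nearest=4 d=13 new=(16,11) → add node 6 parent=4 cost=15
7. q=(29,24) nearest=6 d=13 new=(19,14) → add node 7 parent=6 cost=18
8. q=(8,20) nearest=5 d=9 new=(8,14) → add node 8 parent=5 cost=12
9. q=(31,7) nearest=7 d=12 new=(22,11) → add node 9 parent=7 cost=21
10. q=(14,0) nearest=3 d=5 new=(13,2) → add node 10 parent=3 cost=12
11. q=(0,10) nearest=1 d=5 new=(1,8) → add node 11 parent=1 cost=6
12. q=(23,13) nearest=9 d=2 new=(23,13) → add node 12 parent=9 cost=23
13. q=(21,12) nearest=9 d=1 new=(21,12) → add node 13 parent=9 cost=22
14. q=(19,11) nearest=13 d=2 new=(19,11) → add node 14 parent=13 cost=24
15. q=(17,10) nearest=6 d=1 new=(17,10) → add node 15 parent=6 cost=16; rewire 12→15 (22<23); rewire 13→15 (20<22); rewire 14→15 (18<24)
16. q=(6,16) nearest=8 d=2 new=(6,16) → add node 16 parent=8 cost=14
17. q=(12,9) nearest=4 d=1 new=(12,9) → add node 17 parent=4 cost=13
18. q=(33,20) nearest=12 d=10 new=(26,16) → add node 18 parent=12 cost=25
19. q=(19,8) nearest=15 d=2 new=(19,8) → add node 19 parent=15 cost=18
20. q=(15,12) nearest=6 d=1 new=(15,12) → add node 20 parent=6 cost=16
21. q=(4,4) nearest=1 d=1 new=(4,4) → add node 21 parent=1 cost=4
22. q=(25,22) nearest=18 d=6 new=(25,19) → blocked by [24,31]×[19,21], reject
23. q=(34,23) nearest=18 d=8 new=(29,19) → blocked by [24,31]×[19,21], reject
24. q=(29,9) nearest=12 d=6 new=(26,10) → add node 22 parent=12 cost=25
25. q=(5,5) nearest=1 d=1 new=(5,5) → add node 23 parent=1 cost=4
26. q=(28,9) nearest=22 d=2 new=(28,9) → add node 24 parent=22 cost=27
27. q=(20,13) nearest=7 d=1 new=(20,13) → add node 25 parent=7 cost=19
28. q=(28,4) nearest=24 d=5 new=(28,6) → add node 26 parent=24 cost=30
29. q=(10,19) nearest=16 d=4 new=(9,19) → add node 27 parent=16 cost=17

Rewire events: 3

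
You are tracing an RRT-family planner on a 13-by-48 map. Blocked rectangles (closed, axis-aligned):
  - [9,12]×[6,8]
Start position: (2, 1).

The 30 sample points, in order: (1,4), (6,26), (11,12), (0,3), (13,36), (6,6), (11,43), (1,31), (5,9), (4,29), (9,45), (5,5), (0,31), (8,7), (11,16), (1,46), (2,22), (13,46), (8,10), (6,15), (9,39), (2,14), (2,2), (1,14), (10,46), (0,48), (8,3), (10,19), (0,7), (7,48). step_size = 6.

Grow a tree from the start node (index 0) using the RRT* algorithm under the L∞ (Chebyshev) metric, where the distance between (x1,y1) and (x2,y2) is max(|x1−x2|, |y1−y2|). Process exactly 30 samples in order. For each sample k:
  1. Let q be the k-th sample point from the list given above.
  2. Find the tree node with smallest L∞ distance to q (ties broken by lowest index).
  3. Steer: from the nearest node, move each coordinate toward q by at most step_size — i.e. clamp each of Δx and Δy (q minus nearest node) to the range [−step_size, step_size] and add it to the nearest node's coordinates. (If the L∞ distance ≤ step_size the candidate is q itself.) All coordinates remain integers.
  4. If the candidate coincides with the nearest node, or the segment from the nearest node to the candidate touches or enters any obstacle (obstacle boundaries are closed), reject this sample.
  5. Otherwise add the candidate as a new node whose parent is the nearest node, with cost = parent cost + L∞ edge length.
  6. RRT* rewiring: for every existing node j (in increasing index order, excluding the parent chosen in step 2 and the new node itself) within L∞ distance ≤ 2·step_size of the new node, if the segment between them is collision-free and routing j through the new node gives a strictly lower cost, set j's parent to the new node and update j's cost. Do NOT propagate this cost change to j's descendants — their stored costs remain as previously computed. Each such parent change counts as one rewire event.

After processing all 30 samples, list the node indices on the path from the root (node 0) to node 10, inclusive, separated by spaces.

Path: 0 1 29 28 10

1. q=(1,4) nearest=0 d=3 new=(1,4) → add node 1 parent=0 cost=3
2. q=(6,26) nearest=1 d=22 new=(6,10) → add node 2 parent=1 cost=9
3. q=(11,12) nearest=2 d=5 new=(11,12) → add node 3 parent=2 cost=14
4. q=(0,3) nearest=1 d=1 new=(0,3) → add node 4 parent=1 cost=4
5. q=(13,36) nearest=3 d=24 new=(13,18) → add node 5 parent=3 cost=20
6. q=(6,6) nearest=2 d=4 new=(6,6) → add node 6 parent=2 cost=13
7. q=(11,43) nearest=5 d=25 new=(11,24) → add node 7 parent=5 cost=26
8. q=(1,31) nearest=7 d=10 new=(5,30) → add node 8 parent=7 cost=32
9. q=(5,9) nearest=2 d=1 new=(5,9) → add node 9 parent=2 cost=10; rewire 5→9 (19<20)
10. q=(4,29) nearest=8 d=1 new=(4,29) → add node 10 parent=8 cost=33
11. q=(9,45) nearest=8 d=15 new=(9,36) → add node 11 parent=8 cost=38
12. q=(5,5) nearest=6 d=1 new=(5,5) → add node 12 parent=6 cost=14
13. q=(0,31) nearest=10 d=4 new=(0,31) → add node 13 parent=10 cost=37
14. q=(8,7) nearest=6 d=2 new=(8,7) → add node 14 parent=6 cost=15
15. q=(11,16) nearest=5 d=2 new=(11,16) → add node 15 parent=5 cost=21
16. q=(1,46) nearest=11 d=10 new=(3,42) → add node 16 parent=11 cost=44
17. q=(2,22) nearest=10 d=7 new=(2,23) → add node 17 parent=10 cost=39
18. q=(13,46) nearest=11 d=10 new=(13,42) → add node 18 parent=11 cost=44
19. q=(8,10) nearest=2 d=2 new=(8,10) → add node 19 parent=2 cost=11; rewire 14→19 (14<15); rewire 15→19 (17<21)
20. q=(6,15) nearest=2 d=5 new=(6,15) → add node 20 parent=2 cost=14; rewire 7→20 (23<26); rewire 17→20 (22<39)
21. q=(9,39) nearest=11 d=3 new=(9,39) → add node 21 parent=11 cost=41
22. q=(2,14) nearest=2 d=4 new=(2,14) → add node 22 parent=2 cost=13
23. q=(2,2) nearest=0 d=1 new=(2,2) → add node 23 parent=0 cost=1; rewire 3→23 (11<14); rewire 4→23 (3<4); rewire 6→23 (5<13); rewire 9→23 (8<10); rewire 12→23 (4<14); rewire 14→23 (7<14); rewire 19→23 (9<11)
24. q=(1,14) nearest=22 d=1 new=(1,14) → add node 24 parent=22 cost=14
25. q=(10,46) nearest=18 d=4 new=(10,46) → add node 25 parent=18 cost=48
26. q=(0,48) nearest=16 d=6 new=(0,48) → add node 26 parent=16 cost=50
27. q=(8,3) nearest=6 d=3 new=(8,3) → add node 27 parent=6 cost=8
28. q=(10,19) nearest=5 d=3 new=(10,19) → add node 28 parent=5 cost=22; rewire 10→28 (32<33); rewire 13→28 (34<37)
29. q=(0,7) nearest=1 d=3 new=(0,7) → add node 29 parent=1 cost=6; rewire 24→29 (13<14); rewire 28→29 (18<22)
30. q=(7,48) nearest=25 d=3 new=(7,48) → add node 30 parent=25 cost=51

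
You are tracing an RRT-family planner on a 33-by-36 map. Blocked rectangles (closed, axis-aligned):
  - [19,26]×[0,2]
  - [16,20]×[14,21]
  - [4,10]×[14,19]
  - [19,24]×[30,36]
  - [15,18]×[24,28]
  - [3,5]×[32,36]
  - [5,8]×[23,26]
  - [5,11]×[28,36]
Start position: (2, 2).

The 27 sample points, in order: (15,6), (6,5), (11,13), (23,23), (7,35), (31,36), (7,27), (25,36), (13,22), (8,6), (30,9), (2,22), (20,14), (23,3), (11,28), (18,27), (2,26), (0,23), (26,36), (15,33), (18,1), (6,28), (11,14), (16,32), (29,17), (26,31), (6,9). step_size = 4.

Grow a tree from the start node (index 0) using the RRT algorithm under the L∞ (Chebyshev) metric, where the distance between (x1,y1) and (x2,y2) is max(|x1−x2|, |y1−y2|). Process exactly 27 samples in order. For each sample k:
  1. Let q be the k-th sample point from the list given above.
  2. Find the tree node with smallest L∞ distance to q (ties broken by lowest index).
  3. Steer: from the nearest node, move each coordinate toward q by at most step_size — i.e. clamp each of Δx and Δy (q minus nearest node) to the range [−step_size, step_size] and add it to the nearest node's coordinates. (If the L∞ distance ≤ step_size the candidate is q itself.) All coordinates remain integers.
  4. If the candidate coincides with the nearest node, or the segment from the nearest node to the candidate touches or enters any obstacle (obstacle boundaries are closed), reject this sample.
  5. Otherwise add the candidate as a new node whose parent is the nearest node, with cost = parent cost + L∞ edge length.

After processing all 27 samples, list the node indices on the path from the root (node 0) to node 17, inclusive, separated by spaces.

1. q=(15,6) nearest=0 d=13 new=(6,6) → add node 1 parent=0 cost=4
2. q=(6,5) nearest=1 d=1 new=(6,5) → add node 2 parent=1 cost=5
3. q=(11,13) nearest=1 d=7 new=(10,10) → add node 3 parent=1 cost=8
4. q=(23,23) nearest=3 d=13 new=(14,14) → add node 4 parent=3 cost=12
5. q=(7,35) nearest=4 d=21 new=(10,18) → blocked by [4,10]×[14,19], reject
6. q=(31,36) nearest=4 d=22 new=(18,18) → blocked by [16,20]×[14,21], reject
7. q=(7,27) nearest=4 d=13 new=(10,18) → blocked by [4,10]×[14,19], reject
8. q=(25,36) nearest=4 d=22 new=(18,18) → blocked by [16,20]×[14,21], reject
9. q=(13,22) nearest=4 d=8 new=(13,18) → add node 5 parent=4 cost=16
10. q=(8,6) nearest=1 d=2 new=(8,6) → add node 6 parent=1 cost=6
11. q=(30,9) nearest=4 d=16 new=(18,10) → add node 7 parent=4 cost=16
12. q=(2,22) nearest=5 d=11 new=(9,22) → add node 8 parent=5 cost=20
13. q=(20,14) nearest=7 d=4 new=(20,14) → blocked by [16,20]×[14,21], reject
14. q=(23,3) nearest=7 d=7 new=(22,6) → add node 9 parent=7 cost=20
15. q=(11,28) nearest=8 d=6 new=(11,26) → add node 10 parent=8 cost=24
16. q=(18,27) nearest=10 d=7 new=(15,27) → blocked by [15,18]×[24,28], reject
17. q=(2,26) nearest=8 d=7 new=(5,26) → blocked by [5,8]×[23,26], reject
18. q=(0,23) nearest=8 d=9 new=(5,23) → blocked by [5,8]×[23,26], reject
19. q=(26,36) nearest=10 d=15 new=(15,30) → add node 11 parent=10 cost=28
20. q=(15,33) nearest=11 d=3 new=(15,33) → add node 12 parent=11 cost=31
21. q=(18,1) nearest=9 d=5 new=(18,2) → add node 13 parent=9 cost=24
22. q=(6,28) nearest=10 d=5 new=(7,28) → blocked by [5,11]×[28,36], reject
23. q=(11,14) nearest=4 d=3 new=(11,14) → add node 14 parent=4 cost=15
24. q=(16,32) nearest=12 d=1 new=(16,32) → add node 15 parent=12 cost=32
25. q=(29,17) nearest=7 d=11 new=(22,14) → add node 16 parent=7 cost=20
26. q=(26,31) nearest=15 d=10 new=(20,31) → blocked by [19,24]×[30,36], reject
27. q=(6,9) nearest=1 d=3 new=(6,9) → add node 17 parent=1 cost=7

Path: 0 1 17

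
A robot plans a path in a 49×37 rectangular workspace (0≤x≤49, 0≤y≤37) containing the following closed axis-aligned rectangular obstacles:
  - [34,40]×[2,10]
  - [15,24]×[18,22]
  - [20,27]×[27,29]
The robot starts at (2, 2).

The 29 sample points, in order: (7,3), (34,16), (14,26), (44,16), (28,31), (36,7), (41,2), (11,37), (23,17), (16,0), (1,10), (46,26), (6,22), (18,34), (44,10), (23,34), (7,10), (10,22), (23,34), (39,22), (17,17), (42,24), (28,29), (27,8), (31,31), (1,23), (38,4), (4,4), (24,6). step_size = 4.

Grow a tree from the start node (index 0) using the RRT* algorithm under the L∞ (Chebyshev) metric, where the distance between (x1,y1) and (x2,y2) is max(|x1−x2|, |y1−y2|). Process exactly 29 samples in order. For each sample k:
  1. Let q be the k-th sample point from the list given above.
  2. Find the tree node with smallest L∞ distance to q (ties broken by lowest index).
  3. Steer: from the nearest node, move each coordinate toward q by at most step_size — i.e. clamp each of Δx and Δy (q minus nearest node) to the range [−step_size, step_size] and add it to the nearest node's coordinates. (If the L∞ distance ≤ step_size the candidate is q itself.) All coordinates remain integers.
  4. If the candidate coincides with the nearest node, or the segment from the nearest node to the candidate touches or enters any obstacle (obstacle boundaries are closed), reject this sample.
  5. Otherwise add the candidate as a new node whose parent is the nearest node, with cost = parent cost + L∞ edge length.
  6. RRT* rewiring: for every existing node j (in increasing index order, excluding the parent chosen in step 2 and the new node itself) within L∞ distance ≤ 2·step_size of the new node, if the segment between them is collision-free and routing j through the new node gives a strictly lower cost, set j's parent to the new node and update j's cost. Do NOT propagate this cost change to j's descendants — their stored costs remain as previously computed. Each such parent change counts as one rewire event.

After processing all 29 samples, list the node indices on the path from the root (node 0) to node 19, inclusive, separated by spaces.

1. q=(7,3) nearest=0 d=5 new=(6,3) → add node 1 parent=0 cost=4
2. q=(34,16) nearest=1 d=28 new=(10,7) → add node 2 parent=1 cost=8
3. q=(14,26) nearest=2 d=19 new=(14,11) → add node 3 parent=2 cost=12
4. q=(44,16) nearest=3 d=30 new=(18,15) → add node 4 parent=3 cost=16
5. q=(28,31) nearest=4 d=16 new=(22,19) → blocked by [15,24]×[18,22], reject
6. q=(36,7) nearest=4 d=18 new=(22,11) → add node 5 parent=4 cost=20
7. q=(41,2) nearest=5 d=19 new=(26,7) → add node 6 parent=5 cost=24
8. q=(11,37) nearest=4 d=22 new=(14,19) → blocked by [15,24]×[18,22], reject
9. q=(23,17) nearest=4 d=5 new=(22,17) → add node 7 parent=4 cost=20
10. q=(16,0) nearest=2 d=7 new=(14,3) → add node 8 parent=2 cost=12
11. q=(1,10) nearest=1 d=7 new=(2,7) → add node 9 parent=1 cost=8
12. q=(46,26) nearest=6 d=20 new=(30,11) → add node 10 parent=6 cost=28
13. q=(6,22) nearest=3 d=11 new=(10,15) → add node 11 parent=3 cost=16
14. q=(18,34) nearest=7 d=17 new=(18,21) → blocked by [15,24]×[18,22], reject
15. q=(44,10) nearest=10 d=14 new=(34,10) → blocked by [34,40]×[2,10], reject
16. q=(23,34) nearest=7 d=17 new=(23,21) → blocked by [15,24]×[18,22], reject
17. q=(7,10) nearest=2 d=3 new=(7,10) → add node 12 parent=2 cost=11
18. q=(10,22) nearest=11 d=7 new=(10,19) → add node 13 parent=11 cost=20
19. q=(23,34) nearest=13 d=15 new=(14,23) → add node 14 parent=13 cost=24
20. q=(39,22) nearest=10 d=11 new=(34,15) → add node 15 parent=10 cost=32
21. q=(17,17) nearest=4 d=2 new=(17,17) → add node 16 parent=4 cost=18
22. q=(42,24) nearest=15 d=9 new=(38,19) → add node 17 parent=15 cost=36
23. q=(28,29) nearest=17 d=10 new=(34,23) → add node 18 parent=17 cost=40
24. q=(27,8) nearest=6 d=1 new=(27,8) → add node 19 parent=6 cost=25
25. q=(31,31) nearest=18 d=8 new=(31,27) → add node 20 parent=18 cost=44
26. q=(1,23) nearest=11 d=9 new=(6,19) → add node 21 parent=11 cost=20
27. q=(38,4) nearest=10 d=8 new=(34,7) → blocked by [34,40]×[2,10], reject
28. q=(4,4) nearest=0 d=2 new=(4,4) → add node 22 parent=0 cost=2; rewire 9→22 (5<8); rewire 12→22 (8<11)
29. q=(24,6) nearest=6 d=2 new=(24,6) → add node 23 parent=6 cost=26

Path: 0 1 2 3 4 5 6 19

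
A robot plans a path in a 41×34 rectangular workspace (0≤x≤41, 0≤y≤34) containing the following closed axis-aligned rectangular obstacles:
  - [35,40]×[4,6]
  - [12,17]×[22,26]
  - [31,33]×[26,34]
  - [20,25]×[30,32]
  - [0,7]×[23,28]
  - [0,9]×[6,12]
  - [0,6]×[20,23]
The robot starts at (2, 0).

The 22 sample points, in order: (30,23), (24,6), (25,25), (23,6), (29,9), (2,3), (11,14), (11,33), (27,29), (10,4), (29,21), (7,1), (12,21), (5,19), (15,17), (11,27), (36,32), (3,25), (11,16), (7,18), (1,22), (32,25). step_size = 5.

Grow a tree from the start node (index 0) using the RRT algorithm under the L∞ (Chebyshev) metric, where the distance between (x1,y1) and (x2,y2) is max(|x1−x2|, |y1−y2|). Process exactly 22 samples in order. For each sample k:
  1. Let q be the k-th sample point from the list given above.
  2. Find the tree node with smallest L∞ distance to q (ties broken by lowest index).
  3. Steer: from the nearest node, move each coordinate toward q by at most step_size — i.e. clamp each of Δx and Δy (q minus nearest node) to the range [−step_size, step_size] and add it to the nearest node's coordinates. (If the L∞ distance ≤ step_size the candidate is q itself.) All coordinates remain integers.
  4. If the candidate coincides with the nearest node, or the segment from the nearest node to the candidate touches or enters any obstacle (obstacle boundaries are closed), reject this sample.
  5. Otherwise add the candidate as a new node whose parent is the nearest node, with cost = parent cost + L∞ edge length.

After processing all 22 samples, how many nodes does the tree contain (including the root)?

1. q=(30,23) nearest=0 d=28 new=(7,5) → add node 1 parent=0 cost=5
2. q=(24,6) nearest=1 d=17 new=(12,6) → add node 2 parent=1 cost=10
3. q=(25,25) nearest=2 d=19 new=(17,11) → add node 3 parent=2 cost=15
4. q=(23,6) nearest=3 d=6 new=(22,6) → add node 4 parent=3 cost=20
5. q=(29,9) nearest=4 d=7 new=(27,9) → add node 5 parent=4 cost=25
6. q=(2,3) nearest=0 d=3 new=(2,3) → add node 6 parent=0 cost=3
7. q=(11,14) nearest=3 d=6 new=(12,14) → add node 7 parent=3 cost=20
8. q=(11,33) nearest=7 d=19 new=(11,19) → add node 8 parent=7 cost=25
9. q=(27,29) nearest=7 d=15 new=(17,19) → add node 9 parent=7 cost=25
10. q=(10,4) nearest=2 d=2 new=(10,4) → add node 10 parent=2 cost=12
11. q=(29,21) nearest=3 d=12 new=(22,16) → add node 11 parent=3 cost=20
12. q=(7,1) nearest=10 d=3 new=(7,1) → add node 12 parent=10 cost=15
13. q=(12,21) nearest=8 d=2 new=(12,21) → add node 13 parent=8 cost=27
14. q=(5,19) nearest=8 d=6 new=(6,19) → add node 14 parent=8 cost=30
15. q=(15,17) nearest=9 d=2 new=(15,17) → add node 15 parent=9 cost=27
16. q=(11,27) nearest=13 d=6 new=(11,26) → add node 16 parent=13 cost=32
17. q=(36,32) nearest=11 d=16 new=(27,21) → add node 17 parent=11 cost=25
18. q=(3,25) nearest=14 d=6 new=(3,24) → blocked by [0,7]×[23,28], reject
19. q=(11,16) nearest=7 d=2 new=(11,16) → add node 18 parent=7 cost=22
20. q=(7,18) nearest=14 d=1 new=(7,18) → add node 19 parent=14 cost=31
21. q=(1,22) nearest=14 d=5 new=(1,22) → blocked by [0,6]×[20,23], reject
22. q=(32,25) nearest=17 d=5 new=(32,25) → add node 20 parent=17 cost=30

Node count: 21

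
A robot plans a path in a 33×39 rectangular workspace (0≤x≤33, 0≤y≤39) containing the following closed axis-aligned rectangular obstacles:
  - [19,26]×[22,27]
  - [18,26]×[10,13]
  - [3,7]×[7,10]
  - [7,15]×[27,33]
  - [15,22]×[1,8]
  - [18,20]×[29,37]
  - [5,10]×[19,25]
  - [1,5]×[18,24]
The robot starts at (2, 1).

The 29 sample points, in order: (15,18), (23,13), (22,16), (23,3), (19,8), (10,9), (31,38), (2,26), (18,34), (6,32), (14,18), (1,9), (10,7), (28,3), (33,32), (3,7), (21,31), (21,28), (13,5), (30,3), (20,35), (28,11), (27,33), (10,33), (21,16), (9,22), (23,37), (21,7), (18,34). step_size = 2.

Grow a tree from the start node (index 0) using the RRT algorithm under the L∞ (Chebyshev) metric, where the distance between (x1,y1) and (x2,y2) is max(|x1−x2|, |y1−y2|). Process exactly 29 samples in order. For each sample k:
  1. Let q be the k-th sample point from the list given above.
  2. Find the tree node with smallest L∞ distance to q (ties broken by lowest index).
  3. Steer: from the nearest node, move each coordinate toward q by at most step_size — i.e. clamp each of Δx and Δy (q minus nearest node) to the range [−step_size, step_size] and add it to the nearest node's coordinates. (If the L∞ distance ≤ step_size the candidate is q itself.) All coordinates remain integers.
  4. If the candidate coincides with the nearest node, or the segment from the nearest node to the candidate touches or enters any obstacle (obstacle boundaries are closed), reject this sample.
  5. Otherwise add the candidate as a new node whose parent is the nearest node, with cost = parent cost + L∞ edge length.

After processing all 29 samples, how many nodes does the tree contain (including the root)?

Node count: 23

1. q=(15,18) nearest=0 d=17 new=(4,3) → add node 1 parent=0 cost=2
2. q=(23,13) nearest=1 d=19 new=(6,5) → add node 2 parent=1 cost=4
3. q=(22,16) nearest=2 d=16 new=(8,7) → add node 3 parent=2 cost=6
4. q=(23,3) nearest=3 d=15 new=(10,5) → add node 4 parent=3 cost=8
5. q=(19,8) nearest=4 d=9 new=(12,7) → add node 5 parent=4 cost=10
6. q=(10,9) nearest=3 d=2 new=(10,9) → add node 6 parent=3 cost=8
7. q=(31,38) nearest=6 d=29 new=(12,11) → add node 7 parent=6 cost=10
8. q=(2,26) nearest=7 d=15 new=(10,13) → add node 8 parent=7 cost=12
9. q=(18,34) nearest=8 d=21 new=(12,15) → add node 9 parent=8 cost=14
10. q=(6,32) nearest=9 d=17 new=(10,17) → add node 10 parent=9 cost=16
11. q=(14,18) nearest=9 d=3 new=(14,17) → add node 11 parent=9 cost=16
12. q=(1,9) nearest=2 d=5 new=(4,7) → blocked by [3,7]×[7,10], reject
13. q=(10,7) nearest=3 d=2 new=(10,7) → add node 12 parent=3 cost=8
14. q=(28,3) nearest=11 d=14 new=(16,15) → add node 13 parent=11 cost=18
15. q=(33,32) nearest=13 d=17 new=(18,17) → add node 14 parent=13 cost=20
16. q=(3,7) nearest=2 d=3 new=(4,7) → blocked by [3,7]×[7,10], reject
17. q=(21,31) nearest=10 d=14 new=(12,19) → add node 15 parent=10 cost=18
18. q=(21,28) nearest=15 d=9 new=(14,21) → add node 16 parent=15 cost=20
19. q=(13,5) nearest=5 d=2 new=(13,5) → add node 17 parent=5 cost=12
20. q=(30,3) nearest=13 d=14 new=(18,13) → blocked by [18,26]×[10,13], reject
21. q=(20,35) nearest=16 d=14 new=(16,23) → add node 18 parent=16 cost=22
22. q=(28,11) nearest=14 d=10 new=(20,15) → add node 19 parent=14 cost=22
23. q=(27,33) nearest=18 d=11 new=(18,25) → add node 20 parent=18 cost=24
24. q=(10,33) nearest=20 d=8 new=(16,27) → add node 21 parent=20 cost=26
25. q=(21,16) nearest=19 d=1 new=(21,16) → add node 22 parent=19 cost=23
26. q=(9,22) nearest=15 d=3 new=(10,21) → blocked by [5,10]×[19,25], reject
27. q=(23,37) nearest=21 d=10 new=(18,29) → blocked by [18,20]×[29,37], reject
28. q=(21,7) nearest=13 d=8 new=(18,13) → blocked by [18,26]×[10,13], reject
29. q=(18,34) nearest=21 d=7 new=(18,29) → blocked by [18,20]×[29,37], reject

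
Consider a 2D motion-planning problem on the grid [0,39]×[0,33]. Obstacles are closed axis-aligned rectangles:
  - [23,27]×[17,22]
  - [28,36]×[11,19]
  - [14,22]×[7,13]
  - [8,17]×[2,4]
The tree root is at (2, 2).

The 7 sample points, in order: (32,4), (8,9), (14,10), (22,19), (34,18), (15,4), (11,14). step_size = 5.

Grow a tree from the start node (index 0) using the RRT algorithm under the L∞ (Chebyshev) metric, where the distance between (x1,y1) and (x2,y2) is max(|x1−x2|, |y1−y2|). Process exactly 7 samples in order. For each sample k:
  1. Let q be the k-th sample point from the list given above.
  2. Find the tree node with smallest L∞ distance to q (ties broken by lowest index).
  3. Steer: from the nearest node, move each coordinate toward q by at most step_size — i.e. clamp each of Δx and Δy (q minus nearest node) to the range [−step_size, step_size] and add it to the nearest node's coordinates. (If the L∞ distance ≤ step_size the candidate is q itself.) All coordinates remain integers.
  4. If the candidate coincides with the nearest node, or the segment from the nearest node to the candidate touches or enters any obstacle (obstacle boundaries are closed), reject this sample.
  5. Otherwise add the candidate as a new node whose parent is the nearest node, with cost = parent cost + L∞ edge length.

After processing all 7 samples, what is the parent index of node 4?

1. q=(32,4) nearest=0 d=30 new=(7,4) → add node 1 parent=0 cost=5
2. q=(8,9) nearest=1 d=5 new=(8,9) → add node 2 parent=1 cost=10
3. q=(14,10) nearest=2 d=6 new=(13,10) → add node 3 parent=2 cost=15
4. q=(22,19) nearest=3 d=9 new=(18,15) → blocked by [14,22]×[7,13], reject
5. q=(34,18) nearest=3 d=21 new=(18,15) → blocked by [14,22]×[7,13], reject
6. q=(15,4) nearest=3 d=6 new=(15,5) → blocked by [14,22]×[7,13], reject
7. q=(11,14) nearest=3 d=4 new=(11,14) → add node 4 parent=3 cost=19

Parent of node 4: 3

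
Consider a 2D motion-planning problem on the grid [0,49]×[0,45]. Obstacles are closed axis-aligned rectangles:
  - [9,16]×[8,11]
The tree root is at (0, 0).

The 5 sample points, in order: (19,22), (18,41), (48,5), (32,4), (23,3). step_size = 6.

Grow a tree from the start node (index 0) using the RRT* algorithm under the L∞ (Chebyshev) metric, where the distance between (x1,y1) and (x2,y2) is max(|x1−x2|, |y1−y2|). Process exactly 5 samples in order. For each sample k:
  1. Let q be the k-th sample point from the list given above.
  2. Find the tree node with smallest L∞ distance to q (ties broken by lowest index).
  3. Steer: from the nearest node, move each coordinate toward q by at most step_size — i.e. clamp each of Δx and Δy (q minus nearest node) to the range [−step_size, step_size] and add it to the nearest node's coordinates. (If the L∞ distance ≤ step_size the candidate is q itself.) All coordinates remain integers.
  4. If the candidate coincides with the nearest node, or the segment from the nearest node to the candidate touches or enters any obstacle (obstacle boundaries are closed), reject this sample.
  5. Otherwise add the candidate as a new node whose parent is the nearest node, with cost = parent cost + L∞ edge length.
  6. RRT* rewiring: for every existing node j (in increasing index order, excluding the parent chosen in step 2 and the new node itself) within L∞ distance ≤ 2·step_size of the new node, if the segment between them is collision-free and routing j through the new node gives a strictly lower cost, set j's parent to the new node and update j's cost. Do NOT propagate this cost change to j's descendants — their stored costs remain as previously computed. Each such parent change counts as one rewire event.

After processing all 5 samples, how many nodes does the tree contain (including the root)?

1. q=(19,22) nearest=0 d=22 new=(6,6) → add node 1 parent=0 cost=6
2. q=(18,41) nearest=1 d=35 new=(12,12) → blocked by [9,16]×[8,11], reject
3. q=(48,5) nearest=1 d=42 new=(12,5) → add node 2 parent=1 cost=12
4. q=(32,4) nearest=2 d=20 new=(18,4) → add node 3 parent=2 cost=18
5. q=(23,3) nearest=3 d=5 new=(23,3) → add node 4 parent=3 cost=23

Node count: 5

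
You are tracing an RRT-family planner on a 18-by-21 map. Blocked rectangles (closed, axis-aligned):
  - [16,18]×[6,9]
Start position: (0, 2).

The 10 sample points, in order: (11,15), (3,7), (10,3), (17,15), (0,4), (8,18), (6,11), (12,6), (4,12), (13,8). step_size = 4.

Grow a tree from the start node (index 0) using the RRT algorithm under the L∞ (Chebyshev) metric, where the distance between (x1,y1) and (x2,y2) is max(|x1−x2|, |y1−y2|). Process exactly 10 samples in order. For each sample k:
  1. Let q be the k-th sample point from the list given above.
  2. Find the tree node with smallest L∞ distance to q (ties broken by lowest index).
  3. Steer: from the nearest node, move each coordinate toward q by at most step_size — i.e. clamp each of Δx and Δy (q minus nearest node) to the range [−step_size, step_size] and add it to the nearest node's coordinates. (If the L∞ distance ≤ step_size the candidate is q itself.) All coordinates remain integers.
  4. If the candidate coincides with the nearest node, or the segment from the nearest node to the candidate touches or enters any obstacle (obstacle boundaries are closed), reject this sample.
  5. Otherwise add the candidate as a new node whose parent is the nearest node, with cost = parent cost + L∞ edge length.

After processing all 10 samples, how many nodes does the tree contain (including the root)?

1. q=(11,15) nearest=0 d=13 new=(4,6) → add node 1 parent=0 cost=4
2. q=(3,7) nearest=1 d=1 new=(3,7) → add node 2 parent=1 cost=5
3. q=(10,3) nearest=1 d=6 new=(8,3) → add node 3 parent=1 cost=8
4. q=(17,15) nearest=3 d=12 new=(12,7) → add node 4 parent=3 cost=12
5. q=(0,4) nearest=0 d=2 new=(0,4) → add node 5 parent=0 cost=2
6. q=(8,18) nearest=2 d=11 new=(7,11) → add node 6 parent=2 cost=9
7. q=(6,11) nearest=6 d=1 new=(6,11) → add node 7 parent=6 cost=10
8. q=(12,6) nearest=4 d=1 new=(12,6) → add node 8 parent=4 cost=13
9. q=(4,12) nearest=7 d=2 new=(4,12) → add node 9 parent=7 cost=12
10. q=(13,8) nearest=4 d=1 new=(13,8) → add node 10 parent=4 cost=13

Node count: 11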